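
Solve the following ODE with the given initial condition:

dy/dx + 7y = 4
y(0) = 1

General solution: y = 4/7 + Ce^(-7x)
Applying y(0) = 1: C = 1 - 4/7 = 3/7
Particular solution: y = 4/7 + (3/7)e^(-7x)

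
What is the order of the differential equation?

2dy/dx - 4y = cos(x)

The order is 1 (highest derivative is of order 1).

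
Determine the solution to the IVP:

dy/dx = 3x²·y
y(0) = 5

General solution: y = Ce^(x³)
Applying IC y(0) = 5:
Particular solution: y = 5e^(x³)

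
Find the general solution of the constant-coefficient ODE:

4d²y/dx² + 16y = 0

Characteristic equation: 4r² + 16 = 0
Divide by 4: r² + 4 = 0
Roots: r = ±2i (complex conjugates)
General solution: y = C₁cos(2x) + C₂sin(2x)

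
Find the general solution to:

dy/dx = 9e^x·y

Separating variables and integrating:
ln|y| = 9e^x + C

General solution: y = Ce^(9e^x)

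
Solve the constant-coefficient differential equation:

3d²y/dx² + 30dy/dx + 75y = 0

Characteristic equation: 3r² + 30r + 75 = 0
Divide by 3: r² + 10r + 25 = 0
Factored: (r + 5)² = 0
Repeated root: r = -5
General solution: y = (C₁ + C₂x)e^(-5x)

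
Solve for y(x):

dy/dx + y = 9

Using integrating factor method:

General solution: y = 9 + Ce^(-x)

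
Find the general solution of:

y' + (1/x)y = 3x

Using integrating factor method:

General solution: y = x^2 + C/x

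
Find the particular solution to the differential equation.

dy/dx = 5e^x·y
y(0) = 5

General solution: y = Ce^(5e^x)
Applying IC y(0) = 5:
Particular solution: y = 5e^(5(e^x - 1))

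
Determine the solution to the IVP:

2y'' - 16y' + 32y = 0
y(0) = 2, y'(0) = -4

General solution: y = (C₁ + C₂x)e^(4x)
Repeated root r = 4
Applying ICs: C₁ = 2, C₂ = -12
Particular solution: y = (2 - 12x)e^(4x)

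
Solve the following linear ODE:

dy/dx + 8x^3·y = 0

Using integrating factor method:

General solution: y = Ce^(-2x^4)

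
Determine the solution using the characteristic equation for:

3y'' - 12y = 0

Characteristic equation: 3r² - 12 = 0
Divide by 3: r² - 4 = 0
Roots: r = 2, -2 (distinct real)
General solution: y = C₁e^(2x) + C₂e^(-2x)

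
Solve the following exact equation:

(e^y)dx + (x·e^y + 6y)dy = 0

Verify exactness: ∂M/∂y = ∂N/∂x ✓
Find F(x,y) such that ∂F/∂x = M, ∂F/∂y = N
Solution: x·e^y + 3y² = C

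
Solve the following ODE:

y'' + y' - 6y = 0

Characteristic equation: r² + r - 6 = 0
Roots: r = 2, -3 (distinct real)
General solution: y = C₁e^(2x) + C₂e^(-3x)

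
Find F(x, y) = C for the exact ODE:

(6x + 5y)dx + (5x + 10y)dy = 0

Verify exactness: ∂M/∂y = ∂N/∂x ✓
Find F(x,y) such that ∂F/∂x = M, ∂F/∂y = N
Solution: 3x² + 5xy + 5y² = C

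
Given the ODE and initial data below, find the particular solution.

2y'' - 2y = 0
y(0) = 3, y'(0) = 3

General solution: y = C₁e^x + C₂e^(-x)
Applying ICs: C₁ = 3, C₂ = 0
Particular solution: y = 3e^x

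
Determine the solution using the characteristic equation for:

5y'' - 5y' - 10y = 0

Characteristic equation: 5r² - 5r - 10 = 0
Divide by 5: r² - r - 2 = 0
Roots: r = 2, -1 (distinct real)
General solution: y = C₁e^(2x) + C₂e^(-x)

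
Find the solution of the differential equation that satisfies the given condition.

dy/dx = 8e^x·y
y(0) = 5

General solution: y = Ce^(8e^x)
Applying IC y(0) = 5:
Particular solution: y = 5e^(8(e^x - 1))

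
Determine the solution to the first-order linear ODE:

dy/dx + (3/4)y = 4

Using integrating factor method:

General solution: y = 16/3 + Ce^(-3x/4)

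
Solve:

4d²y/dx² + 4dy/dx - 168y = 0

Characteristic equation: 4r² + 4r - 168 = 0
Divide by 4: r² + r - 42 = 0
Roots: r = 6, -7 (distinct real)
General solution: y = C₁e^(6x) + C₂e^(-7x)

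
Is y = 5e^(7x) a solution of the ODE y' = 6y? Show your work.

Verification:
y = 5e^(7x)
y' = 35e^(7x)
But 6y = 30e^(7x)
y' ≠ 6y — the derivative does not match

No, it is not a solution.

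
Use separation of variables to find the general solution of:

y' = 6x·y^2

Separating variables and integrating:
-1/y = 3x^2 + C

General solution: y^-1 = -3x^2 + C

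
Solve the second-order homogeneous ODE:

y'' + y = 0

Characteristic equation: r² + 1 = 0
Roots: r = ±i (complex conjugates)
General solution: y = C₁cos(x) + C₂sin(x)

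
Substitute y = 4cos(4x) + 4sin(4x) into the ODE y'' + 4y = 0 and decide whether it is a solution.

Verification:
y'' = -64cos(4x) - 64sin(4x)
y'' + 4y ≠ 0 (frequency mismatch: got 16 instead of 4)

No, it is not a solution.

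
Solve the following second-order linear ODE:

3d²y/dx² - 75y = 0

Characteristic equation: 3r² - 75 = 0
Divide by 3: r² - 25 = 0
Roots: r = 5, -5 (distinct real)
General solution: y = C₁e^(5x) + C₂e^(-5x)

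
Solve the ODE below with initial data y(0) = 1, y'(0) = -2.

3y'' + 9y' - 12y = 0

General solution: y = C₁e^x + C₂e^(-4x)
Applying ICs: C₁ = 2/5, C₂ = 3/5
Particular solution: y = (2/5)e^x + (3/5)e^(-4x)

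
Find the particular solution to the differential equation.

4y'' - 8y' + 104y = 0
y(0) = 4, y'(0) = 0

General solution: y = e^x(C₁cos(5x) + C₂sin(5x))
Complex roots r = 1 ± 5i
Applying ICs: C₁ = 4, C₂ = -4/5
Particular solution: y = e^x(4cos(5x) - (4/5)sin(5x))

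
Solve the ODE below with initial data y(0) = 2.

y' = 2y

General solution: y = Ce^(2x)
Applying IC y(0) = 2:
Particular solution: y = 2e^(2x)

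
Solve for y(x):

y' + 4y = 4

Using integrating factor method:

General solution: y = 1 + Ce^(-4x)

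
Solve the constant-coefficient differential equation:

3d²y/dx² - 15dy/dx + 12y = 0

Characteristic equation: 3r² - 15r + 12 = 0
Divide by 3: r² - 5r + 4 = 0
Roots: r = 4, 1 (distinct real)
General solution: y = C₁e^(4x) + C₂e^x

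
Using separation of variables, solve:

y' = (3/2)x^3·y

Separating variables and integrating:
ln|y| = 3x^4/8 + C

General solution: y = Ce^(3x^4/8)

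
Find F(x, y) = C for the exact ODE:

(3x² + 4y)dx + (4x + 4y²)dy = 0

Verify exactness: ∂M/∂y = ∂N/∂x ✓
Find F(x,y) such that ∂F/∂x = M, ∂F/∂y = N
Solution: x³ + 4xy + 4y³/3 = C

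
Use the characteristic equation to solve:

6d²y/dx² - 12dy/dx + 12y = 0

Characteristic equation: 6r² - 12r + 12 = 0
Divide by 6: r² - 2r + 2 = 0
Roots: r = 1 ± i (complex conjugates)
General solution: y = e^x(C₁cos(x) + C₂sin(x))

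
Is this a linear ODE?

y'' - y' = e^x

Yes. Linear (y and its derivatives appear to the first power only, no products of y terms)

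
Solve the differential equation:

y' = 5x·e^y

Separating variables and integrating:
-e^(-y) = 5x²/2 + C

General solution: y = -ln(C - 5x²/2)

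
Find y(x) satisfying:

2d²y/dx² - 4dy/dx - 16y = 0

Characteristic equation: 2r² - 4r - 16 = 0
Divide by 2: r² - 2r - 8 = 0
Roots: r = 4, -2 (distinct real)
General solution: y = C₁e^(4x) + C₂e^(-2x)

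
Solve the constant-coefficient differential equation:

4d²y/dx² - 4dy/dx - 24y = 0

Characteristic equation: 4r² - 4r - 24 = 0
Divide by 4: r² - r - 6 = 0
Roots: r = 3, -2 (distinct real)
General solution: y = C₁e^(3x) + C₂e^(-2x)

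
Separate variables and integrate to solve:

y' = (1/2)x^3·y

Separating variables and integrating:
ln|y| = x^4/8 + C

General solution: y = Ce^(x^4/8)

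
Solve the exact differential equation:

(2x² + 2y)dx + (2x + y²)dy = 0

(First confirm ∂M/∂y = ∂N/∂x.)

Verify exactness: ∂M/∂y = ∂N/∂x ✓
Find F(x,y) such that ∂F/∂x = M, ∂F/∂y = N
Solution: 2x³/3 + 2xy + y³/3 = C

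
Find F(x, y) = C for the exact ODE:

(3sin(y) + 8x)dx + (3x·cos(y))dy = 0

Verify exactness: ∂M/∂y = ∂N/∂x ✓
Find F(x,y) such that ∂F/∂x = M, ∂F/∂y = N
Solution: 3x·sin(y) + 4x² = C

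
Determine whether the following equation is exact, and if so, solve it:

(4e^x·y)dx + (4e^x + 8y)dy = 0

Verify exactness: ∂M/∂y = ∂N/∂x ✓
Find F(x,y) such that ∂F/∂x = M, ∂F/∂y = N
Solution: 4e^x·y + 4y² = C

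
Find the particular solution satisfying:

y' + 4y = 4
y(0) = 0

General solution: y = 1 + Ce^(-4x)
Applying y(0) = 0: C = 0 - 1 = -1
Particular solution: y = 1 - e^(-4x)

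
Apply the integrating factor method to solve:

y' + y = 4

Using integrating factor method:

General solution: y = 4 + Ce^(-x)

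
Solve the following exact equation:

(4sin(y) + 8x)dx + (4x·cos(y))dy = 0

Verify exactness: ∂M/∂y = ∂N/∂x ✓
Find F(x,y) such that ∂F/∂x = M, ∂F/∂y = N
Solution: 4x·sin(y) + 4x² = C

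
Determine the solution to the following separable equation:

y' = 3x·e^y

Separating variables and integrating:
-e^(-y) = 3x²/2 + C

General solution: y = -ln(C - 3x²/2)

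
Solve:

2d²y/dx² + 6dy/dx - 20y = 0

Characteristic equation: 2r² + 6r - 20 = 0
Divide by 2: r² + 3r - 10 = 0
Roots: r = 2, -5 (distinct real)
General solution: y = C₁e^(2x) + C₂e^(-5x)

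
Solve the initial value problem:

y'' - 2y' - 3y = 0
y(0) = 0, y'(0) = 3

General solution: y = C₁e^(3x) + C₂e^(-x)
Applying ICs: C₁ = 3/4, C₂ = -3/4
Particular solution: y = (3/4)e^(3x) - (3/4)e^(-x)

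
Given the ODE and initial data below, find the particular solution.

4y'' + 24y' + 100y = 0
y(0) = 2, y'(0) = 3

General solution: y = e^(-3x)(C₁cos(4x) + C₂sin(4x))
Complex roots r = -3 ± 4i
Applying ICs: C₁ = 2, C₂ = 9/4
Particular solution: y = e^(-3x)(2cos(4x) + (9/4)sin(4x))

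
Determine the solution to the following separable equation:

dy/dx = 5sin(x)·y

Separating variables and integrating:
ln|y| = -5cos(x) + C

General solution: y = Ce^(-5cos(x))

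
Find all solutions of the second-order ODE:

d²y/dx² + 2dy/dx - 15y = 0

Characteristic equation: r² + 2r - 15 = 0
Roots: r = 3, -5 (distinct real)
General solution: y = C₁e^(3x) + C₂e^(-5x)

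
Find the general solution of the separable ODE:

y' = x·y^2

Separating variables and integrating:
-1/y = x^2/2 + C

General solution: y^-1 = (-1/2)x^2 + C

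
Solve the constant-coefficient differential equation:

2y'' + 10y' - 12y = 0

Characteristic equation: 2r² + 10r - 12 = 0
Divide by 2: r² + 5r - 6 = 0
Roots: r = 1, -6 (distinct real)
General solution: y = C₁e^x + C₂e^(-6x)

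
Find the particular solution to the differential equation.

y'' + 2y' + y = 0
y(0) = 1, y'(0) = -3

General solution: y = (C₁ + C₂x)e^(-x)
Repeated root r = -1
Applying ICs: C₁ = 1, C₂ = -2
Particular solution: y = (1 - 2x)e^(-x)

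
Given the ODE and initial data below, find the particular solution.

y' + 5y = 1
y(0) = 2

General solution: y = 1/5 + Ce^(-5x)
Applying y(0) = 2: C = 2 - 1/5 = 9/5
Particular solution: y = 1/5 + (9/5)e^(-5x)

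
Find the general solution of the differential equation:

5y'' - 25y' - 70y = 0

Characteristic equation: 5r² - 25r - 70 = 0
Divide by 5: r² - 5r - 14 = 0
Roots: r = 7, -2 (distinct real)
General solution: y = C₁e^(7x) + C₂e^(-2x)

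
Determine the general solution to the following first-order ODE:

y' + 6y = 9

Using integrating factor method:

General solution: y = 3/2 + Ce^(-6x)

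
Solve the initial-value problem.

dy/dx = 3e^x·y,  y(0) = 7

General solution: y = Ce^(3e^x)
Applying IC y(0) = 7:
Particular solution: y = 7e^(3(e^x - 1))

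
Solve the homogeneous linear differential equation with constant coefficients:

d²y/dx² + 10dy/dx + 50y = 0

Characteristic equation: r² + 10r + 50 = 0
Roots: r = -5 ± 5i (complex conjugates)
General solution: y = e^(-5x)(C₁cos(5x) + C₂sin(5x))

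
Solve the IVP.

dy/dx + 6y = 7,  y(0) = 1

General solution: y = 7/6 + Ce^(-6x)
Applying y(0) = 1: C = 1 - 7/6 = -1/6
Particular solution: y = 7/6 - (1/6)e^(-6x)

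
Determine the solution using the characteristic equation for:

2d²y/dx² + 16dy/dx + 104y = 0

Characteristic equation: 2r² + 16r + 104 = 0
Divide by 2: r² + 8r + 52 = 0
Roots: r = -4 ± 6i (complex conjugates)
General solution: y = e^(-4x)(C₁cos(6x) + C₂sin(6x))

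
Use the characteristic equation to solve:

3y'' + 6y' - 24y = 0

Characteristic equation: 3r² + 6r - 24 = 0
Divide by 3: r² + 2r - 8 = 0
Roots: r = 2, -4 (distinct real)
General solution: y = C₁e^(2x) + C₂e^(-4x)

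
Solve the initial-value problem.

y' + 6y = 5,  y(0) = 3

General solution: y = 5/6 + Ce^(-6x)
Applying y(0) = 3: C = 3 - 5/6 = 13/6
Particular solution: y = 5/6 + (13/6)e^(-6x)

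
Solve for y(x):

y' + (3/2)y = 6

Using integrating factor method:

General solution: y = 4 + Ce^(-3x/2)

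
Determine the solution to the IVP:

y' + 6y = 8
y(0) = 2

General solution: y = 4/3 + Ce^(-6x)
Applying y(0) = 2: C = 2 - 4/3 = 2/3
Particular solution: y = 4/3 + (2/3)e^(-6x)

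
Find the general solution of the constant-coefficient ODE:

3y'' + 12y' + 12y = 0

Characteristic equation: 3r² + 12r + 12 = 0
Divide by 3: r² + 4r + 4 = 0
Factored: (r + 2)² = 0
Repeated root: r = -2
General solution: y = (C₁ + C₂x)e^(-2x)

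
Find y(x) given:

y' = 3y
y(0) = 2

General solution: y = Ce^(3x)
Applying IC y(0) = 2:
Particular solution: y = 2e^(3x)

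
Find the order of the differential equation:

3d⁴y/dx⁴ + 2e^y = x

The order is 4 (highest derivative is of order 4).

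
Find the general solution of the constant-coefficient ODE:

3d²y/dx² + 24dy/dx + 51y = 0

Characteristic equation: 3r² + 24r + 51 = 0
Divide by 3: r² + 8r + 17 = 0
Roots: r = -4 ± i (complex conjugates)
General solution: y = e^(-4x)(C₁cos(x) + C₂sin(x))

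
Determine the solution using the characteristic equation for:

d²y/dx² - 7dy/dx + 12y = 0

Characteristic equation: r² - 7r + 12 = 0
Roots: r = 4, 3 (distinct real)
General solution: y = C₁e^(4x) + C₂e^(3x)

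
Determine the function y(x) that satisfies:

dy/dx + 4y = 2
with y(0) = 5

General solution: y = 1/2 + Ce^(-4x)
Applying y(0) = 5: C = 5 - 1/2 = 9/2
Particular solution: y = 1/2 + (9/2)e^(-4x)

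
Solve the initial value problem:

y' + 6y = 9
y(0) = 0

General solution: y = 3/2 + Ce^(-6x)
Applying y(0) = 0: C = 0 - 3/2 = -3/2
Particular solution: y = 3/2 - (3/2)e^(-6x)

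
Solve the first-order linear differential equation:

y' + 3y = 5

Using integrating factor method:

General solution: y = 5/3 + Ce^(-3x)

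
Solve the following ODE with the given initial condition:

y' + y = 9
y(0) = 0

General solution: y = 9 + Ce^(-x)
Applying y(0) = 0: C = 0 - 9 = -9
Particular solution: y = 9 - 9e^(-x)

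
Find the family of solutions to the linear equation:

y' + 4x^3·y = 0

Using integrating factor method:

General solution: y = Ce^(-x^4)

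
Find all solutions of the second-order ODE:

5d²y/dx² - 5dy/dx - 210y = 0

Characteristic equation: 5r² - 5r - 210 = 0
Divide by 5: r² - r - 42 = 0
Roots: r = 7, -6 (distinct real)
General solution: y = C₁e^(7x) + C₂e^(-6x)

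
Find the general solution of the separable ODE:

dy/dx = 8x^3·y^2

Separating variables and integrating:
-1/y = 2x^4 + C

General solution: y^-1 = -2x^4 + C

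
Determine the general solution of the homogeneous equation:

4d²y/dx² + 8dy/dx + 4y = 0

Characteristic equation: 4r² + 8r + 4 = 0
Divide by 4: r² + 2r + 1 = 0
Factored: (r + 1)² = 0
Repeated root: r = -1
General solution: y = (C₁ + C₂x)e^(-x)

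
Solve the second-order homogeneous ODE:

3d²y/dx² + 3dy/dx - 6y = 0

Characteristic equation: 3r² + 3r - 6 = 0
Divide by 3: r² + r - 2 = 0
Roots: r = 1, -2 (distinct real)
General solution: y = C₁e^x + C₂e^(-2x)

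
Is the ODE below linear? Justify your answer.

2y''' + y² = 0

No. Nonlinear (y² term)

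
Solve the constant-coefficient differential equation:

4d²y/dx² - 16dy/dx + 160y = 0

Characteristic equation: 4r² - 16r + 160 = 0
Divide by 4: r² - 4r + 40 = 0
Roots: r = 2 ± 6i (complex conjugates)
General solution: y = e^(2x)(C₁cos(6x) + C₂sin(6x))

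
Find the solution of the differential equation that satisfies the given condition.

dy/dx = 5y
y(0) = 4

General solution: y = Ce^(5x)
Applying IC y(0) = 4:
Particular solution: y = 4e^(5x)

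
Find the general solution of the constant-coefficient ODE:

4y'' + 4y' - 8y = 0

Characteristic equation: 4r² + 4r - 8 = 0
Divide by 4: r² + r - 2 = 0
Roots: r = 1, -2 (distinct real)
General solution: y = C₁e^x + C₂e^(-2x)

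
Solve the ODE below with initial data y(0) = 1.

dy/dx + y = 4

General solution: y = 4 + Ce^(-x)
Applying y(0) = 1: C = 1 - 4 = -3
Particular solution: y = 4 - 3e^(-x)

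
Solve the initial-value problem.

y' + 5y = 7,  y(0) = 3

General solution: y = 7/5 + Ce^(-5x)
Applying y(0) = 3: C = 3 - 7/5 = 8/5
Particular solution: y = 7/5 + (8/5)e^(-5x)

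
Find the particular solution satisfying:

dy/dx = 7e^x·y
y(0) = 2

General solution: y = Ce^(7e^x)
Applying IC y(0) = 2:
Particular solution: y = 2e^(7(e^x - 1))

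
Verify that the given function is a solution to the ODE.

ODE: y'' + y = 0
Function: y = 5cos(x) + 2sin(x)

Verification:
y'' = -5cos(x) - 2sin(x)
y'' + y = 0 ✓

Yes, it is a solution.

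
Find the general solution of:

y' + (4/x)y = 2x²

Using integrating factor method:

General solution: y = (2/7)x^3 + Cx^(-4)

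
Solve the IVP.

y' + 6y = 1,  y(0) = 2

General solution: y = 1/6 + Ce^(-6x)
Applying y(0) = 2: C = 2 - 1/6 = 11/6
Particular solution: y = 1/6 + (11/6)e^(-6x)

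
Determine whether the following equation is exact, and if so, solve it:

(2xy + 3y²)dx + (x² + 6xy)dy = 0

Verify exactness: ∂M/∂y = ∂N/∂x ✓
Find F(x,y) such that ∂F/∂x = M, ∂F/∂y = N
Solution: x²y + 3xy² = C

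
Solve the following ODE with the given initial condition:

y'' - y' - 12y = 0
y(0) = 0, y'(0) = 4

General solution: y = C₁e^(4x) + C₂e^(-3x)
Applying ICs: C₁ = 4/7, C₂ = -4/7
Particular solution: y = (4/7)e^(4x) - (4/7)e^(-3x)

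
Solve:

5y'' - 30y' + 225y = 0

Characteristic equation: 5r² - 30r + 225 = 0
Divide by 5: r² - 6r + 45 = 0
Roots: r = 3 ± 6i (complex conjugates)
General solution: y = e^(3x)(C₁cos(6x) + C₂sin(6x))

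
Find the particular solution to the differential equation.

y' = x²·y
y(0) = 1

General solution: y = Ce^(x³/3)
Applying IC y(0) = 1:
Particular solution: y = e^(x³/3)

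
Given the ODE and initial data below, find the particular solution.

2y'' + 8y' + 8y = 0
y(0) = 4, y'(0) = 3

General solution: y = (C₁ + C₂x)e^(-2x)
Repeated root r = -2
Applying ICs: C₁ = 4, C₂ = 11
Particular solution: y = (4 + 11x)e^(-2x)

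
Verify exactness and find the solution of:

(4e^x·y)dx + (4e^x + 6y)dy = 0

Verify exactness: ∂M/∂y = ∂N/∂x ✓
Find F(x,y) such that ∂F/∂x = M, ∂F/∂y = N
Solution: 4e^x·y + 3y² = C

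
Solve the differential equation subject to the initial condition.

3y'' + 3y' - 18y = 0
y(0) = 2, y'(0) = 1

General solution: y = C₁e^(2x) + C₂e^(-3x)
Applying ICs: C₁ = 7/5, C₂ = 3/5
Particular solution: y = (7/5)e^(2x) + (3/5)e^(-3x)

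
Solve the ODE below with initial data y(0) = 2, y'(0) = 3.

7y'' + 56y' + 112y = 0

General solution: y = (C₁ + C₂x)e^(-4x)
Repeated root r = -4
Applying ICs: C₁ = 2, C₂ = 11
Particular solution: y = (2 + 11x)e^(-4x)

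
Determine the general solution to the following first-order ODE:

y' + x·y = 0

Using integrating factor method:

General solution: y = Ce^(-x^2/2)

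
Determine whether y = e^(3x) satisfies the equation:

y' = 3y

Verification:
y = e^(3x)
y' = 3e^(3x)
3y = 3e^(3x)
y' = 3y ✓

Yes, it is a solution.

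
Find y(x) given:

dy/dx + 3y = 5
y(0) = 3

General solution: y = 5/3 + Ce^(-3x)
Applying y(0) = 3: C = 3 - 5/3 = 4/3
Particular solution: y = 5/3 + (4/3)e^(-3x)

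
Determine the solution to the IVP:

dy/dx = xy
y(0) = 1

General solution: y = Ce^(x²/2)
Applying IC y(0) = 1:
Particular solution: y = e^(x²/2)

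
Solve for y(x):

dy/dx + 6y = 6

Using integrating factor method:

General solution: y = 1 + Ce^(-6x)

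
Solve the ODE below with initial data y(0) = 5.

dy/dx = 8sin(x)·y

General solution: y = Ce^(-8cos(x))
Applying IC y(0) = 5:
Particular solution: y = 5e^(8(1-cos(x)))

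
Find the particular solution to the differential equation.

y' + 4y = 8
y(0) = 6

General solution: y = 2 + Ce^(-4x)
Applying y(0) = 6: C = 6 - 2 = 4
Particular solution: y = 2 + 4e^(-4x)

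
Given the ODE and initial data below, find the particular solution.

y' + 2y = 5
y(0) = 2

General solution: y = 5/2 + Ce^(-2x)
Applying y(0) = 2: C = 2 - 5/2 = -1/2
Particular solution: y = 5/2 - (1/2)e^(-2x)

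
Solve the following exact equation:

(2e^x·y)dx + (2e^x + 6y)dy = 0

Verify exactness: ∂M/∂y = ∂N/∂x ✓
Find F(x,y) such that ∂F/∂x = M, ∂F/∂y = N
Solution: 2e^x·y + 3y² = C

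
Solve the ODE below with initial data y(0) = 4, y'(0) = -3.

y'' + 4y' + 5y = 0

General solution: y = e^(-2x)(C₁cos(x) + C₂sin(x))
Complex roots r = -2 ± i
Applying ICs: C₁ = 4, C₂ = 5
Particular solution: y = e^(-2x)(4cos(x) + 5sin(x))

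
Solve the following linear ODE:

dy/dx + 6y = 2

Using integrating factor method:

General solution: y = 1/3 + Ce^(-6x)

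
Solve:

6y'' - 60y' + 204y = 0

Characteristic equation: 6r² - 60r + 204 = 0
Divide by 6: r² - 10r + 34 = 0
Roots: r = 5 ± 3i (complex conjugates)
General solution: y = e^(5x)(C₁cos(3x) + C₂sin(3x))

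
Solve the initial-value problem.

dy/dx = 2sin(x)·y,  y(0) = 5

General solution: y = Ce^(-2cos(x))
Applying IC y(0) = 5:
Particular solution: y = 5e^(2(1-cos(x)))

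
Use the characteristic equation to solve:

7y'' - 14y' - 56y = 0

Characteristic equation: 7r² - 14r - 56 = 0
Divide by 7: r² - 2r - 8 = 0
Roots: r = 4, -2 (distinct real)
General solution: y = C₁e^(4x) + C₂e^(-2x)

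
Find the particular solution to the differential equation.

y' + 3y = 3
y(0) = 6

General solution: y = 1 + Ce^(-3x)
Applying y(0) = 6: C = 6 - 1 = 5
Particular solution: y = 1 + 5e^(-3x)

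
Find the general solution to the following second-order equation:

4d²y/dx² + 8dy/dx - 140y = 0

Characteristic equation: 4r² + 8r - 140 = 0
Divide by 4: r² + 2r - 35 = 0
Roots: r = 5, -7 (distinct real)
General solution: y = C₁e^(5x) + C₂e^(-7x)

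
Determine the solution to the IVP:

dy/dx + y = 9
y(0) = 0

General solution: y = 9 + Ce^(-x)
Applying y(0) = 0: C = 0 - 9 = -9
Particular solution: y = 9 - 9e^(-x)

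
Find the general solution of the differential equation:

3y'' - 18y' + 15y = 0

Characteristic equation: 3r² - 18r + 15 = 0
Divide by 3: r² - 6r + 5 = 0
Roots: r = 1, 5 (distinct real)
General solution: y = C₁e^x + C₂e^(5x)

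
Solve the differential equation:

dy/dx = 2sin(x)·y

Separating variables and integrating:
ln|y| = -2cos(x) + C

General solution: y = Ce^(-2cos(x))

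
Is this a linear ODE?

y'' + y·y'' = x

No. Nonlinear (y·y'' term)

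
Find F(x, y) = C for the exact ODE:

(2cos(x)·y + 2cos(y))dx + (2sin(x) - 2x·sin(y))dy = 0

Verify exactness: ∂M/∂y = ∂N/∂x ✓
Find F(x,y) such that ∂F/∂x = M, ∂F/∂y = N
Solution: 2sin(x)·y + 2x·cos(y) = C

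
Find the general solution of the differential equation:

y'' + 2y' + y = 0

Characteristic equation: r² + 2r + 1 = 0
Factored: (r + 1)² = 0
Repeated root: r = -1
General solution: y = (C₁ + C₂x)e^(-x)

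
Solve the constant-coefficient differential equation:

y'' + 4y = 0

Characteristic equation: r² + 4 = 0
Roots: r = ±2i (complex conjugates)
General solution: y = C₁cos(2x) + C₂sin(2x)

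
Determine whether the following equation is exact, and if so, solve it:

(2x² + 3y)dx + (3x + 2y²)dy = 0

Verify exactness: ∂M/∂y = ∂N/∂x ✓
Find F(x,y) such that ∂F/∂x = M, ∂F/∂y = N
Solution: 2x³/3 + 3xy + 2y³/3 = C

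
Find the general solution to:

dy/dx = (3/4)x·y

Separating variables and integrating:
ln|y| = 3x^2/8 + C

General solution: y = Ce^(3x^2/8)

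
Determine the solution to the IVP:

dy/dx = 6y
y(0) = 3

General solution: y = Ce^(6x)
Applying IC y(0) = 3:
Particular solution: y = 3e^(6x)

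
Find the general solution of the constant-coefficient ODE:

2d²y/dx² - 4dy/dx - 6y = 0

Characteristic equation: 2r² - 4r - 6 = 0
Divide by 2: r² - 2r - 3 = 0
Roots: r = 3, -1 (distinct real)
General solution: y = C₁e^(3x) + C₂e^(-x)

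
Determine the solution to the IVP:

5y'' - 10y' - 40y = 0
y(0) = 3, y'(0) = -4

General solution: y = C₁e^(4x) + C₂e^(-2x)
Applying ICs: C₁ = 1/3, C₂ = 8/3
Particular solution: y = (1/3)e^(4x) + (8/3)e^(-2x)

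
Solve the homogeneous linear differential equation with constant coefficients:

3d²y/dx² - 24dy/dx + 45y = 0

Characteristic equation: 3r² - 24r + 45 = 0
Divide by 3: r² - 8r + 15 = 0
Roots: r = 3, 5 (distinct real)
General solution: y = C₁e^(3x) + C₂e^(5x)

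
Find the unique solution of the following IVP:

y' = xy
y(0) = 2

General solution: y = Ce^(x²/2)
Applying IC y(0) = 2:
Particular solution: y = 2e^(x²/2)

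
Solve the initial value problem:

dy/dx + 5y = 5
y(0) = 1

General solution: y = 1 + Ce^(-5x)
Applying y(0) = 1: C = 1 - 1 = 0
Particular solution: y = 1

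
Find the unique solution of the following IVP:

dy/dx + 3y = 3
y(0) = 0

General solution: y = 1 + Ce^(-3x)
Applying y(0) = 0: C = 0 - 1 = -1
Particular solution: y = 1 - e^(-3x)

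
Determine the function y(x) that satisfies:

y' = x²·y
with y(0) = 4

General solution: y = Ce^(x³/3)
Applying IC y(0) = 4:
Particular solution: y = 4e^(x³/3)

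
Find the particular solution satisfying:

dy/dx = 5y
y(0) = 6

General solution: y = Ce^(5x)
Applying IC y(0) = 6:
Particular solution: y = 6e^(5x)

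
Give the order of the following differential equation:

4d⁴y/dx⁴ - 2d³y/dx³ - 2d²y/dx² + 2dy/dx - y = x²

The order is 4 (highest derivative is of order 4).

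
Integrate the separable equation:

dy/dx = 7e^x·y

Separating variables and integrating:
ln|y| = 7e^x + C

General solution: y = Ce^(7e^x)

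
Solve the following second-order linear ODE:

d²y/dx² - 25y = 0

Characteristic equation: r² - 25 = 0
Roots: r = 5, -5 (distinct real)
General solution: y = C₁e^(5x) + C₂e^(-5x)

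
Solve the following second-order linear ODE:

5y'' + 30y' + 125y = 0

Characteristic equation: 5r² + 30r + 125 = 0
Divide by 5: r² + 6r + 25 = 0
Roots: r = -3 ± 4i (complex conjugates)
General solution: y = e^(-3x)(C₁cos(4x) + C₂sin(4x))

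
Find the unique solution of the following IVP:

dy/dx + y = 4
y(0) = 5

General solution: y = 4 + Ce^(-x)
Applying y(0) = 5: C = 5 - 4 = 1
Particular solution: y = 4 + e^(-x)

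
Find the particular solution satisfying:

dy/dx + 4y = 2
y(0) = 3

General solution: y = 1/2 + Ce^(-4x)
Applying y(0) = 3: C = 3 - 1/2 = 5/2
Particular solution: y = 1/2 + (5/2)e^(-4x)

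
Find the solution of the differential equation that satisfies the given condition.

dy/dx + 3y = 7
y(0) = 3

General solution: y = 7/3 + Ce^(-3x)
Applying y(0) = 3: C = 3 - 7/3 = 2/3
Particular solution: y = 7/3 + (2/3)e^(-3x)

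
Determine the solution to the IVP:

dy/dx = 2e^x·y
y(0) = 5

General solution: y = Ce^(2e^x)
Applying IC y(0) = 5:
Particular solution: y = 5e^(2(e^x - 1))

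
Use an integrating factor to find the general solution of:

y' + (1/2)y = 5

Using integrating factor method:

General solution: y = 10 + Ce^(-x/2)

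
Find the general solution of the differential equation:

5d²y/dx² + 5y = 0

Characteristic equation: 5r² + 5 = 0
Divide by 5: r² + 1 = 0
Roots: r = ±i (complex conjugates)
General solution: y = C₁cos(x) + C₂sin(x)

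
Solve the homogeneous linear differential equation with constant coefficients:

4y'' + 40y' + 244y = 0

Characteristic equation: 4r² + 40r + 244 = 0
Divide by 4: r² + 10r + 61 = 0
Roots: r = -5 ± 6i (complex conjugates)
General solution: y = e^(-5x)(C₁cos(6x) + C₂sin(6x))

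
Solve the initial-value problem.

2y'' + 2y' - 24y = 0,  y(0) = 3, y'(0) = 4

General solution: y = C₁e^(3x) + C₂e^(-4x)
Applying ICs: C₁ = 16/7, C₂ = 5/7
Particular solution: y = (16/7)e^(3x) + (5/7)e^(-4x)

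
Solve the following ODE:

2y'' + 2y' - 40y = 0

Characteristic equation: 2r² + 2r - 40 = 0
Divide by 2: r² + r - 20 = 0
Roots: r = 4, -5 (distinct real)
General solution: y = C₁e^(4x) + C₂e^(-5x)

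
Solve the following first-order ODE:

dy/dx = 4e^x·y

Separating variables and integrating:
ln|y| = 4e^x + C

General solution: y = Ce^(4e^x)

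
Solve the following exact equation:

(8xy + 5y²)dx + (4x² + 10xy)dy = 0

Verify exactness: ∂M/∂y = ∂N/∂x ✓
Find F(x,y) such that ∂F/∂x = M, ∂F/∂y = N
Solution: 4x²y + 5xy² = C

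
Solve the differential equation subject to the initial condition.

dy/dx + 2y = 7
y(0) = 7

General solution: y = 7/2 + Ce^(-2x)
Applying y(0) = 7: C = 7 - 7/2 = 7/2
Particular solution: y = 7/2 + (7/2)e^(-2x)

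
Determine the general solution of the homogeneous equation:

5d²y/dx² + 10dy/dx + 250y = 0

Characteristic equation: 5r² + 10r + 250 = 0
Divide by 5: r² + 2r + 50 = 0
Roots: r = -1 ± 7i (complex conjugates)
General solution: y = e^(-x)(C₁cos(7x) + C₂sin(7x))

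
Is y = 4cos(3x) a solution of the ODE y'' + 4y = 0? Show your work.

Verification:
y'' = -36cos(3x)
y'' + 4y ≠ 0 (frequency mismatch: got 9 instead of 4)

No, it is not a solution.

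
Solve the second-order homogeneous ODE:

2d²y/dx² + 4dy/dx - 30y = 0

Characteristic equation: 2r² + 4r - 30 = 0
Divide by 2: r² + 2r - 15 = 0
Roots: r = 3, -5 (distinct real)
General solution: y = C₁e^(3x) + C₂e^(-5x)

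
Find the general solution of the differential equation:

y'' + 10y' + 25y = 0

Characteristic equation: r² + 10r + 25 = 0
Factored: (r + 5)² = 0
Repeated root: r = -5
General solution: y = (C₁ + C₂x)e^(-5x)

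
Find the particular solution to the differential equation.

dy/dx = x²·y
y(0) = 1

General solution: y = Ce^(x³/3)
Applying IC y(0) = 1:
Particular solution: y = e^(x³/3)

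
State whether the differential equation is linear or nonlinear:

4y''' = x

Linear (y and its derivatives appear to the first power only, no products of y terms)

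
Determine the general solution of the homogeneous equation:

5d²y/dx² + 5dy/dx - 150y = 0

Characteristic equation: 5r² + 5r - 150 = 0
Divide by 5: r² + r - 30 = 0
Roots: r = 5, -6 (distinct real)
General solution: y = C₁e^(5x) + C₂e^(-6x)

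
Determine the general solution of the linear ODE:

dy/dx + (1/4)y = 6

Using integrating factor method:

General solution: y = 24 + Ce^(-x/4)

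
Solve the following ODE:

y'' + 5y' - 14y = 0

Characteristic equation: r² + 5r - 14 = 0
Roots: r = 2, -7 (distinct real)
General solution: y = C₁e^(2x) + C₂e^(-7x)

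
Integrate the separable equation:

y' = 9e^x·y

Separating variables and integrating:
ln|y| = 9e^x + C

General solution: y = Ce^(9e^x)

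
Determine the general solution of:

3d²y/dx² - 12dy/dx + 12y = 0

Characteristic equation: 3r² - 12r + 12 = 0
Divide by 3: r² - 4r + 4 = 0
Factored: (r - 2)² = 0
Repeated root: r = 2
General solution: y = (C₁ + C₂x)e^(2x)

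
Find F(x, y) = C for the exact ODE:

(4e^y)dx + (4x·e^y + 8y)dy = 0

Verify exactness: ∂M/∂y = ∂N/∂x ✓
Find F(x,y) such that ∂F/∂x = M, ∂F/∂y = N
Solution: 4x·e^y + 4y² = C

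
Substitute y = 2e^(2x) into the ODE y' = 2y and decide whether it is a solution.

Verification:
y = 2e^(2x)
y' = 4e^(2x)
2y = 4e^(2x)
y' = 2y ✓

Yes, it is a solution.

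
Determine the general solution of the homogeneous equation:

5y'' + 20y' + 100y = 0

Characteristic equation: 5r² + 20r + 100 = 0
Divide by 5: r² + 4r + 20 = 0
Roots: r = -2 ± 4i (complex conjugates)
General solution: y = e^(-2x)(C₁cos(4x) + C₂sin(4x))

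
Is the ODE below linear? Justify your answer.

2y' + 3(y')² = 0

No. Nonlinear ((y')² term)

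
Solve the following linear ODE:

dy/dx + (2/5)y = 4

Using integrating factor method:

General solution: y = 10 + Ce^(-2x/5)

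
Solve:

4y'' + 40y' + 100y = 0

Characteristic equation: 4r² + 40r + 100 = 0
Divide by 4: r² + 10r + 25 = 0
Factored: (r + 5)² = 0
Repeated root: r = -5
General solution: y = (C₁ + C₂x)e^(-5x)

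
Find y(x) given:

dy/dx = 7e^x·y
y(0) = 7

General solution: y = Ce^(7e^x)
Applying IC y(0) = 7:
Particular solution: y = 7e^(7(e^x - 1))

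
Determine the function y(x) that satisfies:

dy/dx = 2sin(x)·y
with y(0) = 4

General solution: y = Ce^(-2cos(x))
Applying IC y(0) = 4:
Particular solution: y = 4e^(2(1-cos(x)))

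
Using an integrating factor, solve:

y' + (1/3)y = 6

Using integrating factor method:

General solution: y = 18 + Ce^(-x/3)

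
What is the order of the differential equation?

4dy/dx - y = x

The order is 1 (highest derivative is of order 1).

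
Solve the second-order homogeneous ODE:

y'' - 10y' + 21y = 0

Characteristic equation: r² - 10r + 21 = 0
Roots: r = 3, 7 (distinct real)
General solution: y = C₁e^(3x) + C₂e^(7x)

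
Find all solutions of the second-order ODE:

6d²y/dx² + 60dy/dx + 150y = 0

Characteristic equation: 6r² + 60r + 150 = 0
Divide by 6: r² + 10r + 25 = 0
Factored: (r + 5)² = 0
Repeated root: r = -5
General solution: y = (C₁ + C₂x)e^(-5x)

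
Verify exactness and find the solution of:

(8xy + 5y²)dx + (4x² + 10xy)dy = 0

Verify exactness: ∂M/∂y = ∂N/∂x ✓
Find F(x,y) such that ∂F/∂x = M, ∂F/∂y = N
Solution: 4x²y + 5xy² = C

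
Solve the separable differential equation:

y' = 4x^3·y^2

Separating variables and integrating:
-1/y = x^4 + C

General solution: y^-1 = -x^4 + C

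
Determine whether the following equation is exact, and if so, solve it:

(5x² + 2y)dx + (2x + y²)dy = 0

Verify exactness: ∂M/∂y = ∂N/∂x ✓
Find F(x,y) such that ∂F/∂x = M, ∂F/∂y = N
Solution: 5x³/3 + 2xy + y³/3 = C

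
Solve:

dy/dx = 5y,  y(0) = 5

General solution: y = Ce^(5x)
Applying IC y(0) = 5:
Particular solution: y = 5e^(5x)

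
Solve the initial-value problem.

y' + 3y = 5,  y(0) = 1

General solution: y = 5/3 + Ce^(-3x)
Applying y(0) = 1: C = 1 - 5/3 = -2/3
Particular solution: y = 5/3 - (2/3)e^(-3x)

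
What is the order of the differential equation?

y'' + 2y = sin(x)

The order is 2 (highest derivative is of order 2).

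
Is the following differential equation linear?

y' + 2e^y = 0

No. Nonlinear (e^y is nonlinear in y)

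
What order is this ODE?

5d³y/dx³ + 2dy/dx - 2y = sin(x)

The order is 3 (highest derivative is of order 3).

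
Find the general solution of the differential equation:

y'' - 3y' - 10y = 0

Characteristic equation: r² - 3r - 10 = 0
Roots: r = 5, -2 (distinct real)
General solution: y = C₁e^(5x) + C₂e^(-2x)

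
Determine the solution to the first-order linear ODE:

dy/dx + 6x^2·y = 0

Using integrating factor method:

General solution: y = Ce^(-2x^3)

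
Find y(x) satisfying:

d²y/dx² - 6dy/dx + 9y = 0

Characteristic equation: r² - 6r + 9 = 0
Factored: (r - 3)² = 0
Repeated root: r = 3
General solution: y = (C₁ + C₂x)e^(3x)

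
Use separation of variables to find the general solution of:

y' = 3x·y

Separating variables and integrating:
ln|y| = 3x^2/2 + C

General solution: y = Ce^(3x^2/2)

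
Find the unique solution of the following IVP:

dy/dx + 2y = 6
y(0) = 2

General solution: y = 3 + Ce^(-2x)
Applying y(0) = 2: C = 2 - 3 = -1
Particular solution: y = 3 - e^(-2x)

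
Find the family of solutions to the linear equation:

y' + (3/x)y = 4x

Using integrating factor method:

General solution: y = (4/5)x^2 + Cx^(-3)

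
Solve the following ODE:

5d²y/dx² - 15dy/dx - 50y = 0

Characteristic equation: 5r² - 15r - 50 = 0
Divide by 5: r² - 3r - 10 = 0
Roots: r = 5, -2 (distinct real)
General solution: y = C₁e^(5x) + C₂e^(-2x)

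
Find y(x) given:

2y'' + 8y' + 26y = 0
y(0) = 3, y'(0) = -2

General solution: y = e^(-2x)(C₁cos(3x) + C₂sin(3x))
Complex roots r = -2 ± 3i
Applying ICs: C₁ = 3, C₂ = 4/3
Particular solution: y = e^(-2x)(3cos(3x) + (4/3)sin(3x))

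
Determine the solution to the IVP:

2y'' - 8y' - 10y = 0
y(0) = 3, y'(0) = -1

General solution: y = C₁e^(5x) + C₂e^(-x)
Applying ICs: C₁ = 1/3, C₂ = 8/3
Particular solution: y = (1/3)e^(5x) + (8/3)e^(-x)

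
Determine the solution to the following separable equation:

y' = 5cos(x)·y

Separating variables and integrating:
ln|y| = 5sin(x) + C

General solution: y = Ce^(5sin(x))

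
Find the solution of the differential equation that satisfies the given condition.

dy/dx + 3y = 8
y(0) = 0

General solution: y = 8/3 + Ce^(-3x)
Applying y(0) = 0: C = 0 - 8/3 = -8/3
Particular solution: y = 8/3 - (8/3)e^(-3x)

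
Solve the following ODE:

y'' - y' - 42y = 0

Characteristic equation: r² - r - 42 = 0
Roots: r = 7, -6 (distinct real)
General solution: y = C₁e^(7x) + C₂e^(-6x)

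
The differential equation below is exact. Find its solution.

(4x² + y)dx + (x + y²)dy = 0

Verify exactness: ∂M/∂y = ∂N/∂x ✓
Find F(x,y) such that ∂F/∂x = M, ∂F/∂y = N
Solution: 4x³/3 + xy + y³/3 = C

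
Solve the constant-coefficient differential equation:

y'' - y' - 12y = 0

Characteristic equation: r² - r - 12 = 0
Roots: r = 4, -3 (distinct real)
General solution: y = C₁e^(4x) + C₂e^(-3x)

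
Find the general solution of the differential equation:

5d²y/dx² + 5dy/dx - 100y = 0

Characteristic equation: 5r² + 5r - 100 = 0
Divide by 5: r² + r - 20 = 0
Roots: r = 4, -5 (distinct real)
General solution: y = C₁e^(4x) + C₂e^(-5x)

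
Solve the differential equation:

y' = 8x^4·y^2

Separating variables and integrating:
-1/y = 8x^5/5 + C

General solution: y^-1 = (-8/5)x^5 + C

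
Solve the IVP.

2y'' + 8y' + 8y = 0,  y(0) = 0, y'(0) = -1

General solution: y = (C₁ + C₂x)e^(-2x)
Repeated root r = -2
Applying ICs: C₁ = 0, C₂ = -1
Particular solution: y = -xe^(-2x)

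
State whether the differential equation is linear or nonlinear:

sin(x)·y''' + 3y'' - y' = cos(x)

Linear (y and its derivatives appear to the first power only, no products of y terms)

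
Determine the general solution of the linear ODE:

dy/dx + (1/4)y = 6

Using integrating factor method:

General solution: y = 24 + Ce^(-x/4)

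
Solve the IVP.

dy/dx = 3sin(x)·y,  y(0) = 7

General solution: y = Ce^(-3cos(x))
Applying IC y(0) = 7:
Particular solution: y = 7e^(3(1-cos(x)))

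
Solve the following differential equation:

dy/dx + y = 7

Using integrating factor method:

General solution: y = 7 + Ce^(-x)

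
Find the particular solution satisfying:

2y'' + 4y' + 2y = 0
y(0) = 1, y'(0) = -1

General solution: y = (C₁ + C₂x)e^(-x)
Repeated root r = -1
Applying ICs: C₁ = 1, C₂ = 0
Particular solution: y = e^(-x)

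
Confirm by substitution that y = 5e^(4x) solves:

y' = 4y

Verification:
y = 5e^(4x)
y' = 20e^(4x)
4y = 20e^(4x)
y' = 4y ✓

Yes, it is a solution.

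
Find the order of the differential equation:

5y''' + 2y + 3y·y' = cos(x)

The order is 3 (highest derivative is of order 3).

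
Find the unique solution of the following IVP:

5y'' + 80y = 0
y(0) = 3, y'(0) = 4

General solution: y = C₁cos(4x) + C₂sin(4x)
Complex roots r = ±4i
Applying ICs: C₁ = 3, C₂ = 1
Particular solution: y = 3cos(4x) + sin(4x)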